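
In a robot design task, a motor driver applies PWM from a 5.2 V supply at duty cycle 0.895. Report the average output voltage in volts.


V_avg = V_supply * D = 5.2*0.895 = 4.6540

4.6540 V


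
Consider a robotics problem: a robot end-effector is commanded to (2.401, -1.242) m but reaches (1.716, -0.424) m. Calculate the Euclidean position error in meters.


dx = 1.716 - (2.401) = -0.6850, dy = -0.424 - (-1.242) = 0.8180
err = sqrt(0.469225 + 0.669124) = 1.0669

1.0669 m


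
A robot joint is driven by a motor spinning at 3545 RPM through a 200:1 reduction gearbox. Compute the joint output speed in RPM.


omega_joint = omega_motor / N = 3545 / 200 = 17.7250

17.7250 RPM


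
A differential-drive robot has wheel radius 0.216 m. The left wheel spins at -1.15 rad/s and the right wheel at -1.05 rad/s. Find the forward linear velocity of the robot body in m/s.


v = r*(wR + wL)/2 = 0.216*(-1.05 + -1.15)/2 = -0.2376

-0.2376 m/s


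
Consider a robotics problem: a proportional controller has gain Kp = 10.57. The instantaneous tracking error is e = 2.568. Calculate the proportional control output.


u_P = Kp * e = 10.57 * 2.568 = 27.1438

27.1438


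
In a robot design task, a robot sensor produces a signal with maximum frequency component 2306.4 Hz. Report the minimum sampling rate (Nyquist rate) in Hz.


f_s,min = 2*f_max = 2*2306.4 = 4612.8000

4612.8000 Hz


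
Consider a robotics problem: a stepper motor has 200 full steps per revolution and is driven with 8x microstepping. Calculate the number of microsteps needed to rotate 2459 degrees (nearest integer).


step_size = 360/(200*8) = 360/1600 = 0.225000 deg
n = 2459/(360/1600) = 2459*1600/360 = 10928.8889 -> 10929

10929 steps


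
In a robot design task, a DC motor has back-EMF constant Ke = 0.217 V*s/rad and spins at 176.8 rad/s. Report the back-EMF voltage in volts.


V_emf = Ke * omega = 0.217*176.8 = 38.3656

38.3656 V


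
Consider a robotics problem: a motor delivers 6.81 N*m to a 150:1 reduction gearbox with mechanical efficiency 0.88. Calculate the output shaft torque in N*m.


tau_out = tau_in * N * eta = 6.81 * 150 * 0.88 = 898.9200

898.9200 N*m


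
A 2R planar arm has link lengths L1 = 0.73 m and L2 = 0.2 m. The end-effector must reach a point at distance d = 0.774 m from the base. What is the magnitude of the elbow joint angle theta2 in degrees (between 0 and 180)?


cos(th2) = (d^2 - L1^2 - L2^2)/(2*L1*L2) = (0.774^2 - 0.73^2 - 0.2^2)/(2*0.73*0.2) = 0.08964384
th2 = acos(0.08964384) = 84.8569 deg

84.8569 degrees


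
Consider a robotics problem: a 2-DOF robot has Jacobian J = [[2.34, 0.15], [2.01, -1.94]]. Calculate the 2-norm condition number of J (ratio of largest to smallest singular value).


JJ^T eigenvalues: trace(JJ^T) = 13.3018, det(JJ^T) = det(J)^2 = 23.43624921
s_max^2 = (13.3018 + sqrt(83.19288640))/2 = 11.21140673
s_min^2 = (13.3018 - sqrt(83.19288640))/2 = 2.09039327
kappa = s_max/s_min = sqrt(11.21140673/2.09039327) = 2.3159

2.3159


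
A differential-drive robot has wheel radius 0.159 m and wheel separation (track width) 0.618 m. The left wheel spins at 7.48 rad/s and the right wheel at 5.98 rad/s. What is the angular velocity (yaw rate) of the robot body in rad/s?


omega = r*(wR - wL)/L = 0.159*(5.98 - (7.48))/0.618 = -0.3859

-0.3859 rad/s


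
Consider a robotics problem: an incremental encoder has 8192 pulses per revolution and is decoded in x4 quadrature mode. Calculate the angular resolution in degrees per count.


resolution = 360 / (PPR * 4) = 360 / 32768 = 0.0110

0.0110 degrees


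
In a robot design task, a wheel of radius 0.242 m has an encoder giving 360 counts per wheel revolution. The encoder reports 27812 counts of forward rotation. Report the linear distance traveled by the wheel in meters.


revs = 27812/360 = 77.255556
d = revs * 2*pi*r = 77.255556 * 2*pi*0.242 = 117.4695

117.4695 m


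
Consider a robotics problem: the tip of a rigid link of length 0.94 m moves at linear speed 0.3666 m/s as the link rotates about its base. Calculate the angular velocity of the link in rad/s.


omega = v / L = 0.3666 / 0.94 = 0.3900

0.3900 rad/s


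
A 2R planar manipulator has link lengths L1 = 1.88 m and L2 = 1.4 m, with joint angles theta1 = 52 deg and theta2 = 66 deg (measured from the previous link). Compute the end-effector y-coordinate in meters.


y = L1*sin(th1) + L2*sin(th1+th2) = 1.88*sin(52 deg) + 1.4*sin(118 deg) = 2.7176

2.7176 m


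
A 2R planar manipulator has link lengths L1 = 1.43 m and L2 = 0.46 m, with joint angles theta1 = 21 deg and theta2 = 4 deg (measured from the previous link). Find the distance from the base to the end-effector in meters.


x = L1*cos(th1) + L2*cos(th1+th2) = 1.751922
y = L1*sin(th1) + L2*sin(th1+th2) = 0.706871
d = sqrt(x^2 + y^2) = sqrt(3.069231 + 0.499667) = 1.8892

1.8892 m


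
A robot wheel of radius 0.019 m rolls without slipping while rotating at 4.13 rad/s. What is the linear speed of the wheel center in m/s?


v = omega * r = 4.13 * 0.019 = 0.0785

0.0785 m/s


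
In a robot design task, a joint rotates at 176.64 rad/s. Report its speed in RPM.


RPM = 176.64 * 60/(2*pi) = 1686.7877

1686.7877 RPM


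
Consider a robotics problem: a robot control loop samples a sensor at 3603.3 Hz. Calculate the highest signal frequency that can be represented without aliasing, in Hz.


f_max = f_s/2 = 3603.3/2 = 1801.6500

1801.6500 Hz


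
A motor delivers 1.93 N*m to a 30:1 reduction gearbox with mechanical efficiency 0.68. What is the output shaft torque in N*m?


tau_out = tau_in * N * eta = 1.93 * 30 * 0.68 = 39.3720

39.3720 N*m


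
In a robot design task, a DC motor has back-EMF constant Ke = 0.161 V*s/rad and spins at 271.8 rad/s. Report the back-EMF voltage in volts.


V_emf = Ke * omega = 0.161*271.8 = 43.7598

43.7598 V


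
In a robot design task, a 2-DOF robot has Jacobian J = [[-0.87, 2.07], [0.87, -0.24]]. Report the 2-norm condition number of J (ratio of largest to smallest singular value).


JJ^T eigenvalues: trace(JJ^T) = 5.8563, det(JJ^T) = det(J)^2 = 2.53478241
s_max^2 = (5.8563 + sqrt(24.15712005))/2 = 5.38564466
s_min^2 = (5.8563 - sqrt(24.15712005))/2 = 0.47065534
kappa = s_max/s_min = sqrt(5.38564466/0.47065534) = 3.3827

3.3827


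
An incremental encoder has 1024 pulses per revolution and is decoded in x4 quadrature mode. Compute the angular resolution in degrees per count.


resolution = 360 / (PPR * 4) = 360 / 4096 = 0.0879

0.0879 degrees


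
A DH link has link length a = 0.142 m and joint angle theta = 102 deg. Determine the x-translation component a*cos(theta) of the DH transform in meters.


a*cos(theta) = 0.142*cos(102 deg) = -0.0295

-0.0295 m


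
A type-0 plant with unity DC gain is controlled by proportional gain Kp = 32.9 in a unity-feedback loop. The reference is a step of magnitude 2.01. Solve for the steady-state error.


e_ss = R/(1 + Kp) = 2.01/(1 + 32.9) = 2.01/33.9000 = 0.0593

0.0593


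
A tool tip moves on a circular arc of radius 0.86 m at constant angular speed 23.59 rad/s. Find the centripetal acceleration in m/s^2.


a_c = omega^2 * r = 23.59^2 * 0.86 = 478.5798

478.5798 m/s^2


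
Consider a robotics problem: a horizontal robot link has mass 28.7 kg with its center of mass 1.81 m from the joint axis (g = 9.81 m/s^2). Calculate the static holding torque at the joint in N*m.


tau = m*g*L = 28.7 * 9.81 * 1.81 = 509.6001

509.6001 N*m


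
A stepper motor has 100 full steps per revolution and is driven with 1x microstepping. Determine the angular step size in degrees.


step = 360/(100*1) = 360/100 = 3.6000

3.6000 degrees


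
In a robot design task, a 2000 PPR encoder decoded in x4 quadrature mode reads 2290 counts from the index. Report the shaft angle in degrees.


angle = counts * 360 / (PPR*4) = 2290 * 360 / 8000 = 103.0500

103.0500 degrees


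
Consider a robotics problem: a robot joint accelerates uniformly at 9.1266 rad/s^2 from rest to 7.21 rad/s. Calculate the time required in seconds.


t = delta_omega / alpha = 7.21 / 9.1266 = 0.7900

0.7900 s


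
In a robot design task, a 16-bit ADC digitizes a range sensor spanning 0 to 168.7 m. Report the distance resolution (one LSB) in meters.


res = range / 2^n = 168.7/2^16 = 168.7/65536 = 0.0026

0.0026 m


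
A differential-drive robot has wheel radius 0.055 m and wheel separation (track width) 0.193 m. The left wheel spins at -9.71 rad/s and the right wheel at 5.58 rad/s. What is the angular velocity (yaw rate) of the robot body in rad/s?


omega = r*(wR - wL)/L = 0.055*(5.58 - (-9.71))/0.193 = 4.3573

4.3573 rad/s


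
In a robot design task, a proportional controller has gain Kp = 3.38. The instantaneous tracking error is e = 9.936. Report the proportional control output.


u_P = Kp * e = 3.38 * 9.936 = 33.5837

33.5837


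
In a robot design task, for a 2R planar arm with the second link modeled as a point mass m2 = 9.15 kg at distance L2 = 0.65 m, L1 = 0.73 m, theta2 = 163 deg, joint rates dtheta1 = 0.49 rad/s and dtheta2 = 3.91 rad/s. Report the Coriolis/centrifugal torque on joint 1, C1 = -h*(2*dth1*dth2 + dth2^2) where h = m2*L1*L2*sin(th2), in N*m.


h = m2*L1*L2*sin(th2) = 9.15*0.73*0.65*sin(163 deg) = 1.269383
C1 = -h*(2*0.49*3.91 + 3.91^2) = -1.269383*19.1199 = -24.2705

-24.2705 N*m


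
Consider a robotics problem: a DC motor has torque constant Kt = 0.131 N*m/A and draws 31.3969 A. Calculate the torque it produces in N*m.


tau = Kt * I = 0.131*31.3969 = 4.1130

4.1130 N*m


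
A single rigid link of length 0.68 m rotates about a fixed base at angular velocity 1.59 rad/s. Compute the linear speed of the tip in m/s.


v = L*omega = 0.68 * 1.59 = 1.0812

1.0812 m/s


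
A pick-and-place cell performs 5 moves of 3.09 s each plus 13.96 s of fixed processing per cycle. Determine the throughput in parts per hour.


T_cycle = 5*3.09 + 13.96 = 29.4100 s
rate = 3600/T = 122.4073

122.4073 parts/hour


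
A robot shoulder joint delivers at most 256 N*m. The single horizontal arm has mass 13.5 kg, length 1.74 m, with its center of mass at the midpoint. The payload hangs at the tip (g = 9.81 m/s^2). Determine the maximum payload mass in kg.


tau_arm = m_arm*g*(L/2) = 13.5*9.81*1.74/2 = 115.2185 N*m
tau_payload = tau_max - tau_arm = 256 - 115.2185 = 140.7815
m_payload = tau_payload / (g*L) = 140.7815 / (9.81*1.74) = 8.2476

8.2476 kg


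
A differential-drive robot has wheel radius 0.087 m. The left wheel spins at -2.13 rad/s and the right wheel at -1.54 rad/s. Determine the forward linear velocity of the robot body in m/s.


v = r*(wR + wL)/2 = 0.087*(-1.54 + -2.13)/2 = -0.1596

-0.1596 m/s


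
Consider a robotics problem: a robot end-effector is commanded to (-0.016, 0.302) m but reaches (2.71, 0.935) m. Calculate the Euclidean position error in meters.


dx = 2.71 - (-0.016) = 2.7260, dy = 0.935 - (0.302) = 0.6330
err = sqrt(7.431076 + 0.400689) = 2.7985

2.7985 m


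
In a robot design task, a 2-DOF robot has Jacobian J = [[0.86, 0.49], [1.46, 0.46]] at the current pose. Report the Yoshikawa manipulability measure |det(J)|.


det(J) = 0.86*0.46 - (0.49)*(1.46) = -0.3198
|det(J)| = 0.3198

0.3198


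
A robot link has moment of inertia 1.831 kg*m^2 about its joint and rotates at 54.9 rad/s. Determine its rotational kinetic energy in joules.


KE = (1/2)*I*omega^2 = 0.5*1.831*54.9^2 = 2759.3262

2759.3262 J


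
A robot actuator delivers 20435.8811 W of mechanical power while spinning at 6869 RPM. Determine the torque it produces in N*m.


omega = 6869 * 2*pi/60 = 719.319998 rad/s
tau = P / omega = 20435.8811 / 719.319998 = 28.4100

28.4100 N*m


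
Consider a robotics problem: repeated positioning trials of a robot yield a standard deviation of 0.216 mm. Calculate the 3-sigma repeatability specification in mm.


repeatability = 3*sigma = 3*0.216 = 0.6480

0.6480 mm


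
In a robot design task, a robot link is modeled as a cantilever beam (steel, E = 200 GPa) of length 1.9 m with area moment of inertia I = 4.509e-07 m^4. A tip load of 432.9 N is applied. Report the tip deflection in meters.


delta = F*L^3/(3*E*I) = 432.9*1.9^3/(3*2.000e+11*4.509e-07)
      = 2969.2611/270540 = 0.0110

0.0110 m


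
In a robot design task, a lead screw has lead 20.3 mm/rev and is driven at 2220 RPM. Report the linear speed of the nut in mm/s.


v = lead * (RPM/60) = 20.3*2220/60 = 751.1000

751.1000 mm/s


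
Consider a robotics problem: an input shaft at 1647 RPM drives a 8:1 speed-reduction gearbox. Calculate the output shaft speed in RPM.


omega_out = omega_in / N = 1647 / 8 = 205.8750

205.8750 RPM


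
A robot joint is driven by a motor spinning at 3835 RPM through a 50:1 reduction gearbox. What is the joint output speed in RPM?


omega_joint = omega_motor / N = 3835 / 50 = 76.7000

76.7000 RPM


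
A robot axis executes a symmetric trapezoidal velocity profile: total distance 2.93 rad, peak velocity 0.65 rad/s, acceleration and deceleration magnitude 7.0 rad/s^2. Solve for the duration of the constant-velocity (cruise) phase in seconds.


t_acc = v/a = 0.092857 s, d_acc = v^2/(2a) = 0.030179 rad each
d_cruise = 2.93 - 2*0.030179 = 2.869642 rad
t_cruise = d_cruise/v = 2.869642/0.65 = 4.4148

4.4148 s


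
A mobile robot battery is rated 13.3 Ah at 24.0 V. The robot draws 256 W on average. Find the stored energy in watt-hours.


E = capacity * V = 13.3*24.0 = 319.2000

319.2000 Wh


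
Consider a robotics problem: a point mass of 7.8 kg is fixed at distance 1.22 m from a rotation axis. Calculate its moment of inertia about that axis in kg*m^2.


I = m*r^2 = 7.8*1.22^2 = 11.6095

11.6095 kg*m^2


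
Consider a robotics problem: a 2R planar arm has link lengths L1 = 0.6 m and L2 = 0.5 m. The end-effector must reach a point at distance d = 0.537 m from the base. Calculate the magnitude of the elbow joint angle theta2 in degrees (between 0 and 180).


cos(th2) = (d^2 - L1^2 - L2^2)/(2*L1*L2) = (0.537^2 - 0.6^2 - 0.5^2)/(2*0.6*0.5) = -0.53605167
th2 = acos(-0.53605167) = 122.4153 deg

122.4153 degrees


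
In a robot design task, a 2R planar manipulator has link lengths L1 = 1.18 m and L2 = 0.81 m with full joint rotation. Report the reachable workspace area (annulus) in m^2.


r_max = L1 + L2 = 1.9900, r_min = |L1 - L2| = 0.3700
A = pi*(r_max^2 - r_min^2) = pi*(3.9601 - 0.1369) = 12.0109

12.0109 m^2


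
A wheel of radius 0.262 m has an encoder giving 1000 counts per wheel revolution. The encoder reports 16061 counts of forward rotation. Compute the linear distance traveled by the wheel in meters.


revs = 16061/1000 = 16.061000
d = revs * 2*pi*r = 16.061000 * 2*pi*0.262 = 26.4395

26.4395 m


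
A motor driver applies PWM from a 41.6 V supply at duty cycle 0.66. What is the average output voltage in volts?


V_avg = V_supply * D = 41.6*0.66 = 27.4560

27.4560 V


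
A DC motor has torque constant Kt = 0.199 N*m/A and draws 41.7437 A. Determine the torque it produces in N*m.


tau = Kt * I = 0.199*41.7437 = 8.3070

8.3070 N*m


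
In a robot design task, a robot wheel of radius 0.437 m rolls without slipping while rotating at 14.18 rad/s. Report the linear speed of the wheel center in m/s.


v = omega * r = 14.18 * 0.437 = 6.1967

6.1967 m/s


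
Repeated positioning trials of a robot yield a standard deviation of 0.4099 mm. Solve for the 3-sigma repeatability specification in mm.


repeatability = 3*sigma = 3*0.4099 = 1.2297

1.2297 mm


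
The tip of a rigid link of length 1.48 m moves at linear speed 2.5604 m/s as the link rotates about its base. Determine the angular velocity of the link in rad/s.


omega = v / L = 2.5604 / 1.48 = 1.7300

1.7300 rad/s


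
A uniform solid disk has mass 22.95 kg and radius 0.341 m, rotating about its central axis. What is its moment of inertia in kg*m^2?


I = (1/2)*m*R^2 = 0.5*22.95*0.341^2 = 1.3343

1.3343 kg*m^2


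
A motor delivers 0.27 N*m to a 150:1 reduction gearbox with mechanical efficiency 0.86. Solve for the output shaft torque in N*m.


tau_out = tau_in * N * eta = 0.27 * 150 * 0.86 = 34.8300

34.8300 N*m


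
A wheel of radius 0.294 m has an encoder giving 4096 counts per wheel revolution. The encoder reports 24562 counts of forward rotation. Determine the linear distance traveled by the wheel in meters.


revs = 24562/4096 = 5.996582
d = revs * 2*pi*r = 5.996582 * 2*pi*0.294 = 11.0772

11.0772 m


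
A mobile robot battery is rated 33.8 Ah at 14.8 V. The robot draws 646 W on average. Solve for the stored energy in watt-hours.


E = capacity * V = 33.8*14.8 = 500.2400

500.2400 Wh


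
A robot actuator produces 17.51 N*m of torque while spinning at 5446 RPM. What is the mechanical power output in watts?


omega = 5446 * 2*pi/60 = 570.303786 rad/s
P = tau * omega = 17.51 * 570.303786 = 9986.0193

9986.0193 W


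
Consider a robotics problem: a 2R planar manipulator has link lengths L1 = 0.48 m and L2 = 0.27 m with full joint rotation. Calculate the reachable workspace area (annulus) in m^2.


r_max = L1 + L2 = 0.7500, r_min = |L1 - L2| = 0.2100
A = pi*(r_max^2 - r_min^2) = pi*(0.5625 - 0.0441) = 1.6286

1.6286 m^2


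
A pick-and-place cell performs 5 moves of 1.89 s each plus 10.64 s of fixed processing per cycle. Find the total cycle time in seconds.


T = 5*1.89 + 10.64 = 20.0900

20.0900 s


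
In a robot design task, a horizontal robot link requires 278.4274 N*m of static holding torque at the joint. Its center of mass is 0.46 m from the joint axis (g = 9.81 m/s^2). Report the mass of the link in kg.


m = tau / (g*L) = 278.4274 / (9.81 * 0.46) = 61.7000

61.7000 kg


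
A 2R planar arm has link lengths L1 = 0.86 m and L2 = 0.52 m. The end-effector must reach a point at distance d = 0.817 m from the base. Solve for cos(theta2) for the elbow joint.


cos(th2) = (d^2 - L1^2 - L2^2)/(2*L1*L2) = (0.817^2 - 0.86^2 - 0.52^2)/(2*0.86*0.52) = -0.3830

-0.3830


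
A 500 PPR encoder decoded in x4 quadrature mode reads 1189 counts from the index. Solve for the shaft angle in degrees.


angle = counts * 360 / (PPR*4) = 1189 * 360 / 2000 = 214.0200

214.0200 degrees


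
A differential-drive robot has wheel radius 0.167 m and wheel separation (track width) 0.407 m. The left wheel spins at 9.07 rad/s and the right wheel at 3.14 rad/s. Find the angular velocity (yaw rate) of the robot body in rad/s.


omega = r*(wR - wL)/L = 0.167*(3.14 - (9.07))/0.407 = -2.4332

-2.4332 rad/s


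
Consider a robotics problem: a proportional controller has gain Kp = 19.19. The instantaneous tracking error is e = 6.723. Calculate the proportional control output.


u_P = Kp * e = 19.19 * 6.723 = 129.0144

129.0144


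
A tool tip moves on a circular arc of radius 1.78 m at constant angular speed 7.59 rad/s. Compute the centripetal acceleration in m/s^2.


a_c = omega^2 * r = 7.59^2 * 1.78 = 102.5424

102.5424 m/s^2


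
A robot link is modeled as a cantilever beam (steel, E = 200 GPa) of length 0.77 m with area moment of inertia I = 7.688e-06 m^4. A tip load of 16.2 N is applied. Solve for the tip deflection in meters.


delta = F*L^3/(3*E*I) = 16.2*0.77^3/(3*2.000e+11*7.688e-06)
      = 7.3958346/4612800 = 1.6033e-06

1.6033e-06 m


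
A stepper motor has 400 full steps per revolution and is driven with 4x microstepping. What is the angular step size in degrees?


step = 360/(400*4) = 360/1600 = 0.2250

0.2250 degrees


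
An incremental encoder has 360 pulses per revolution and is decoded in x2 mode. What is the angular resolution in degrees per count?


resolution = 360 / (PPR * 2) = 360 / 720 = 0.5000

0.5000 degrees


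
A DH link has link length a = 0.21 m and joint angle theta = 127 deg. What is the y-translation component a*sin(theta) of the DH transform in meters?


a*sin(theta) = 0.21*sin(127 deg) = 0.1677

0.1677 m


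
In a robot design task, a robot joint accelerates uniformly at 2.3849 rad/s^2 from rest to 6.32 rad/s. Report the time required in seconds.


t = delta_omega / alpha = 6.32 / 2.3849 = 2.6500

2.6500 s


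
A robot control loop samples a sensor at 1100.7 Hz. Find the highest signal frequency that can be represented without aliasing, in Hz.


f_max = f_s/2 = 1100.7/2 = 550.3500

550.3500 Hz


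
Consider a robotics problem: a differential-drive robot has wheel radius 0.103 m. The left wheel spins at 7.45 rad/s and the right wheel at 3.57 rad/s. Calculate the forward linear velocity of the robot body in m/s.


v = r*(wR + wL)/2 = 0.103*(3.57 + 7.45)/2 = 0.5675

0.5675 m/s


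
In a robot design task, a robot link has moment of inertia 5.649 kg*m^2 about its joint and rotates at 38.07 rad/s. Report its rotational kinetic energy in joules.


KE = (1/2)*I*omega^2 = 0.5*5.649*38.07^2 = 4093.6182

4093.6182 J


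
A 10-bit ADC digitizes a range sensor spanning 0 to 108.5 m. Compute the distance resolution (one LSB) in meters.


res = range / 2^n = 108.5/2^10 = 108.5/1024 = 0.1060

0.1060 m


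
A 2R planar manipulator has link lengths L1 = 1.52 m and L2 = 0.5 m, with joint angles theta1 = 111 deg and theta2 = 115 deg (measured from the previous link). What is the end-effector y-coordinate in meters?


y = L1*sin(th1) + L2*sin(th1+th2) = 1.52*sin(111 deg) + 0.5*sin(226 deg) = 1.0594

1.0594 m


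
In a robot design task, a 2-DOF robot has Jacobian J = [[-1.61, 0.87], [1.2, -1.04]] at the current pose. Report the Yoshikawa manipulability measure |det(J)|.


det(J) = -1.61*-1.04 - (0.87)*(1.2) = 0.6304
|det(J)| = 0.6304

0.6304


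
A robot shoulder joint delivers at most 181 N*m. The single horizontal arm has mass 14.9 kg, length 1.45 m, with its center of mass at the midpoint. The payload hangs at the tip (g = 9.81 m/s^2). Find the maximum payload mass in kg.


tau_arm = m_arm*g*(L/2) = 14.9*9.81*1.45/2 = 105.9725 N*m
tau_payload = tau_max - tau_arm = 181 - 105.9725 = 75.0275
m_payload = tau_payload / (g*L) = 75.0275 / (9.81*1.45) = 5.2745

5.2745 kg


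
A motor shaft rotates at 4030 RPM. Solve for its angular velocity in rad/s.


omega = 4030 * 2*pi/60 = 422.0206

422.0206 rad/s


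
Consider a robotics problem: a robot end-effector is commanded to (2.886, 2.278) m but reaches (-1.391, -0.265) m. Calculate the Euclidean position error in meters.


dx = -1.391 - (2.886) = -4.2770, dy = -0.265 - (2.278) = -2.5430
err = sqrt(18.292729 + 6.466849) = 4.9759

4.9759 m


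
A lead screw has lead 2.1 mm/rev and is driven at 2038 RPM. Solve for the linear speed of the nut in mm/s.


v = lead * (RPM/60) = 2.1*2038/60 = 71.3300

71.3300 mm/s


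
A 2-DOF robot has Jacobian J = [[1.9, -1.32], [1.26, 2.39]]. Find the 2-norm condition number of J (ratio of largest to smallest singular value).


JJ^T eigenvalues: trace(JJ^T) = 12.6521, det(JJ^T) = det(J)^2 = 38.49209764
s_max^2 = (12.6521 + sqrt(6.10724385))/2 = 7.56169192
s_min^2 = (12.6521 - sqrt(6.10724385))/2 = 5.09040808
kappa = s_max/s_min = sqrt(7.56169192/5.09040808) = 1.2188

1.2188


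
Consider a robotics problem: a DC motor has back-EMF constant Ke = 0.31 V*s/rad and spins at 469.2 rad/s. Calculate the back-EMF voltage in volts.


V_emf = Ke * omega = 0.31*469.2 = 145.4520

145.4520 V


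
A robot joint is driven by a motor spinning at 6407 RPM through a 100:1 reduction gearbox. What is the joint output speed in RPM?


omega_joint = omega_motor / N = 6407 / 100 = 64.0700

64.0700 RPM


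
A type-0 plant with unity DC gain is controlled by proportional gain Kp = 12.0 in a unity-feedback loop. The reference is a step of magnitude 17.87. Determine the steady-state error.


e_ss = R/(1 + Kp) = 17.87/(1 + 12.0) = 17.87/13.0000 = 1.3746

1.3746


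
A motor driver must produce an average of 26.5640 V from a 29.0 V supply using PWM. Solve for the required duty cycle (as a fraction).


D = V_avg/V_supply = 26.5640/29.0 = 0.9160

0.9160


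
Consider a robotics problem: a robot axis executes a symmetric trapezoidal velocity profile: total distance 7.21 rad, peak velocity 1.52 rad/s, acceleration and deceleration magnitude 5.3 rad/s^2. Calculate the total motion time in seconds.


t_acc = v/a = 1.52/5.3 = 0.286792 s
d_acc = v^2/(2a) = 0.217962 rad (each ramp)
d_cruise = 7.21 - 2*0.217962 = 6.774076 rad
t_cruise = 6.774076/1.52 = 4.456629 s
t_total = 2*0.286792 + 4.456629 = 5.0302

5.0302 s


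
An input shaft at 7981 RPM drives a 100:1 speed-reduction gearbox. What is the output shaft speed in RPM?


omega_out = omega_in / N = 7981 / 100 = 79.8100

79.8100 RPM


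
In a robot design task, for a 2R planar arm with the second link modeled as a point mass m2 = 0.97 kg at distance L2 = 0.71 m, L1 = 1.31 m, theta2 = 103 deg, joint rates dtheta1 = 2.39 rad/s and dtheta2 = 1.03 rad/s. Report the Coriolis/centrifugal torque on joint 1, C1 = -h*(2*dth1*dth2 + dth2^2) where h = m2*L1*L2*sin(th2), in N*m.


h = m2*L1*L2*sin(th2) = 0.97*1.31*0.71*sin(103 deg) = 0.879074
C1 = -h*(2*2.39*1.03 + 1.03^2) = -0.879074*5.9843 = -5.2606

-5.2606 N*m


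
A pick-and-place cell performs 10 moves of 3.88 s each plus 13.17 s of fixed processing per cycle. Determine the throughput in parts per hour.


T_cycle = 10*3.88 + 13.17 = 51.9700 s
rate = 3600/T = 69.2707

69.2707 parts/hour


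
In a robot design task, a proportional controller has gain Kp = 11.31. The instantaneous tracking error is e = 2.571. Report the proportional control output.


u_P = Kp * e = 11.31 * 2.571 = 29.0780

29.0780


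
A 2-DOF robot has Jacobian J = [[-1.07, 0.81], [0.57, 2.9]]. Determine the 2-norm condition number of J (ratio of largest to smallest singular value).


JJ^T eigenvalues: trace(JJ^T) = 10.5359, det(JJ^T) = det(J)^2 = 12.70708609
s_max^2 = (10.5359 + sqrt(60.17684445))/2 = 9.14663678
s_min^2 = (10.5359 - sqrt(60.17684445))/2 = 1.38926322
kappa = s_max/s_min = sqrt(9.14663678/1.38926322) = 2.5659

2.5659


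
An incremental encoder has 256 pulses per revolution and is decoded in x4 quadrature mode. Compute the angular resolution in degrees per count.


resolution = 360 / (PPR * 4) = 360 / 1024 = 0.3516

0.3516 degrees


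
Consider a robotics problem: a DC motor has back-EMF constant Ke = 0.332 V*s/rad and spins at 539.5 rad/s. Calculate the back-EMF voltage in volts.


V_emf = Ke * omega = 0.332*539.5 = 179.1140

179.1140 V


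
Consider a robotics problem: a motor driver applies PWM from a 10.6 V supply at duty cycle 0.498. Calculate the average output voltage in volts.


V_avg = V_supply * D = 10.6*0.498 = 5.2788

5.2788 V


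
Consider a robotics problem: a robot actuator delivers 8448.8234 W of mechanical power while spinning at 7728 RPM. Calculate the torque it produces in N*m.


omega = 7728 * 2*pi/60 = 809.274268 rad/s
tau = P / omega = 8448.8234 / 809.274268 = 10.4400

10.4400 N*m


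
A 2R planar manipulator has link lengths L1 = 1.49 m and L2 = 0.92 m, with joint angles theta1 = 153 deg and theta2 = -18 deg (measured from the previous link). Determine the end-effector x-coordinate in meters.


x = L1*cos(th1) + L2*cos(th1+th2) = 1.49*cos(153 deg) + 0.92*cos(135 deg) = -1.9781

-1.9781 m


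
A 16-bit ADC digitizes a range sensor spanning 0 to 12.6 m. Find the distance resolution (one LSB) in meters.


res = range / 2^n = 12.6/2^16 = 12.6/65536 = 1.9226e-04

1.9226e-04 m


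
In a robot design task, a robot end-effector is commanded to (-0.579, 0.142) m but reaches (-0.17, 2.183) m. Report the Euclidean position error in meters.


dx = -0.17 - (-0.579) = 0.4090, dy = 2.183 - (0.142) = 2.0410
err = sqrt(0.167281 + 4.165681) = 2.0816

2.0816 m


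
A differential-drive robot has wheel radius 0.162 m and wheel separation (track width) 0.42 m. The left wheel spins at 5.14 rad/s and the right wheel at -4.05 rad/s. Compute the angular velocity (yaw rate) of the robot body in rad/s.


omega = r*(wR - wL)/L = 0.162*(-4.05 - (5.14))/0.42 = -3.5447

-3.5447 rad/s


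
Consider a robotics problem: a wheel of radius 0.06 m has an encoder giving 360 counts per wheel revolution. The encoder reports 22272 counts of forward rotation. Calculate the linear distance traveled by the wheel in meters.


revs = 22272/360 = 61.866667
d = revs * 2*pi*r = 61.866667 * 2*pi*0.06 = 23.3232

23.3232 m


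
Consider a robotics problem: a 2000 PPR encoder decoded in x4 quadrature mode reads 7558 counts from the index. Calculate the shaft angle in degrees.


angle = counts * 360 / (PPR*4) = 7558 * 360 / 8000 = 340.1100

340.1100 degrees


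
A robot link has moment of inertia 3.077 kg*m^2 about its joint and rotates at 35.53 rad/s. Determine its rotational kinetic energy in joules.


KE = (1/2)*I*omega^2 = 0.5*3.077*35.53^2 = 1942.1730

1942.1730 J


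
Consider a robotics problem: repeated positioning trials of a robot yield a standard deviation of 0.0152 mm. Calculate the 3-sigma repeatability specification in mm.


repeatability = 3*sigma = 3*0.0152 = 0.0456

0.0456 mm


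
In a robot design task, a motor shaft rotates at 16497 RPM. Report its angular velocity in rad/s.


omega = 16497 * 2*pi/60 = 1727.5618

1727.5618 rad/s


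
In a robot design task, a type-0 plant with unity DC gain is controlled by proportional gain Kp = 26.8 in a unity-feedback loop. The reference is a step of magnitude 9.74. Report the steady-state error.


e_ss = R/(1 + Kp) = 9.74/(1 + 26.8) = 9.74/27.8000 = 0.3504

0.3504


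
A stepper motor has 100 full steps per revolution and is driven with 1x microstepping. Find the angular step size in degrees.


step = 360/(100*1) = 360/100 = 3.6000

3.6000 degrees


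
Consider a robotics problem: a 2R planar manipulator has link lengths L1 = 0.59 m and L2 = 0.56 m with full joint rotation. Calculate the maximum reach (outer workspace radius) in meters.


r_max = L1 + L2 = 0.59 + 0.56 = 1.1500

1.1500 m


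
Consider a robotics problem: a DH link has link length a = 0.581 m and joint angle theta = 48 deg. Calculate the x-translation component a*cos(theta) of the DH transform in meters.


a*cos(theta) = 0.581*cos(48 deg) = 0.3888

0.3888 m


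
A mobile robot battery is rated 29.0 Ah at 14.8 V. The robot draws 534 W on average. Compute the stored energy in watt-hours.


E = capacity * V = 29.0*14.8 = 429.2000

429.2000 Wh


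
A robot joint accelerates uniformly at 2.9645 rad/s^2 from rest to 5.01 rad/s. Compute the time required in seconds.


t = delta_omega / alpha = 5.01 / 2.9645 = 1.6900

1.6900 s


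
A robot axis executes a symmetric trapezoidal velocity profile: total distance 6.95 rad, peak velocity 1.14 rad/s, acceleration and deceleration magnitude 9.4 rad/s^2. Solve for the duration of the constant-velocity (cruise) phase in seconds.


t_acc = v/a = 0.121277 s, d_acc = v^2/(2a) = 0.069128 rad each
d_cruise = 6.95 - 2*0.069128 = 6.811744 rad
t_cruise = d_cruise/v = 6.811744/1.14 = 5.9752

5.9752 s


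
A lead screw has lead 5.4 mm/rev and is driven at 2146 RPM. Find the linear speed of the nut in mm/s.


v = lead * (RPM/60) = 5.4*2146/60 = 193.1400

193.1400 mm/s


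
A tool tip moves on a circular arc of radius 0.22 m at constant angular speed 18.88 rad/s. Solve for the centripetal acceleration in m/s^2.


a_c = omega^2 * r = 18.88^2 * 0.22 = 78.4200

78.4200 m/s^2


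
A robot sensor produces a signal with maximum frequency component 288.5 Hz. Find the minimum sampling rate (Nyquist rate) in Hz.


f_s,min = 2*f_max = 2*288.5 = 577.0000

577.0000 Hz


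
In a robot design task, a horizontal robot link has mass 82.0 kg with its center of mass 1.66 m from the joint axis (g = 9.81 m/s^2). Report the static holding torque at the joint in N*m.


tau = m*g*L = 82.0 * 9.81 * 1.66 = 1335.3372

1335.3372 N*m


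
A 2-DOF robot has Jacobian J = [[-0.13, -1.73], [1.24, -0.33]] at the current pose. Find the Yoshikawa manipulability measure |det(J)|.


det(J) = -0.13*-0.33 - (-1.73)*(1.24) = 2.1881
|det(J)| = 2.1881

2.1881


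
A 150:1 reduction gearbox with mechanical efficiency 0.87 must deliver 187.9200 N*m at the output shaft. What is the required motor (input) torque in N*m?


tau_in = tau_out / (N * eta) = 187.9200 / (150 * 0.87) = 1.4400

1.4400 N*m


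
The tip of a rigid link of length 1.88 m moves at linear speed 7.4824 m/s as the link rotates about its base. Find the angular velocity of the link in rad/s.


omega = v / L = 7.4824 / 1.88 = 3.9800

3.9800 rad/s


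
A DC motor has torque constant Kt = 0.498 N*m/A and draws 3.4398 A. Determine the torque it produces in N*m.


tau = Kt * I = 0.498*3.4398 = 1.7130

1.7130 N*m


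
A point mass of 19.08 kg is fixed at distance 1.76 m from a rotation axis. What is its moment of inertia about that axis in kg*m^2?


I = m*r^2 = 19.08*1.76^2 = 59.1022

59.1022 kg*m^2


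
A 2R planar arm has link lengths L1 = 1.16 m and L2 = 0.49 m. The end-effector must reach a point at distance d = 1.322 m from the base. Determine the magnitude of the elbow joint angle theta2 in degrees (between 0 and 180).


cos(th2) = (d^2 - L1^2 - L2^2)/(2*L1*L2) = (1.322^2 - 1.16^2 - 0.49^2)/(2*1.16*0.49) = 0.14249120
th2 = acos(0.14249120) = 81.8080 deg

81.8080 degrees


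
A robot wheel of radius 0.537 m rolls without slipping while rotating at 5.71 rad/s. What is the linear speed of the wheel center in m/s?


v = omega * r = 5.71 * 0.537 = 3.0663

3.0663 m/s


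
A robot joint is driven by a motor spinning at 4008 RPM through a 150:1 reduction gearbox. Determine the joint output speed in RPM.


omega_joint = omega_motor / N = 4008 / 150 = 26.7200

26.7200 RPM


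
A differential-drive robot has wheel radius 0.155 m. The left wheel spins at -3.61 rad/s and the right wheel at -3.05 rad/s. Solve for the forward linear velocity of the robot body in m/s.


v = r*(wR + wL)/2 = 0.155*(-3.05 + -3.61)/2 = -0.5161

-0.5161 m/s


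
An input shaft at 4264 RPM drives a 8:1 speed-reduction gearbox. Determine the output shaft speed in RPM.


omega_out = omega_in / N = 4264 / 8 = 533.0000

533.0000 RPM


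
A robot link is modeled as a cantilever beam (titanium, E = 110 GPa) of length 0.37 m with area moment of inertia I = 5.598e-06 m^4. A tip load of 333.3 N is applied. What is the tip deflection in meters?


delta = F*L^3/(3*E*I) = 333.3*0.37^3/(3*1.100e+11*5.598e-06)
      = 16.8826449/1847340 = 9.1389e-06

9.1389e-06 m


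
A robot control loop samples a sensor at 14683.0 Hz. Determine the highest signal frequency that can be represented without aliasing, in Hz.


f_max = f_s/2 = 14683.0/2 = 7341.5000

7341.5000 Hz


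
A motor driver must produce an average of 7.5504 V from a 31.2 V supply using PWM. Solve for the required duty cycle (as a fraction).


D = V_avg/V_supply = 7.5504/31.2 = 0.2420

0.2420


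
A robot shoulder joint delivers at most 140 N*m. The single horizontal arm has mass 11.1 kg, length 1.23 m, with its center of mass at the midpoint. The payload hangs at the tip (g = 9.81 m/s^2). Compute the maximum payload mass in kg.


tau_arm = m_arm*g*(L/2) = 11.1*9.81*1.23/2 = 66.9680 N*m
tau_payload = tau_max - tau_arm = 140 - 66.9680 = 73.0320
m_payload = tau_payload / (g*L) = 73.0320 / (9.81*1.23) = 6.0526

6.0526 kg


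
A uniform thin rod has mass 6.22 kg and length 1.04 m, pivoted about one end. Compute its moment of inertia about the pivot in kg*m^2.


I = (1/3)*m*L^2 = (1/3)*6.22*1.04^2 = 2.2425

2.2425 kg*m^2


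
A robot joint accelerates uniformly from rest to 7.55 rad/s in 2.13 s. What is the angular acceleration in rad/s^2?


alpha = delta_omega / t = 7.55 / 2.13 = 3.5446

3.5446 rad/s^2


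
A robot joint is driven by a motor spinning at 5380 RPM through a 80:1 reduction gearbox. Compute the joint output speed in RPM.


omega_joint = omega_motor / N = 5380 / 80 = 67.2500

67.2500 RPM


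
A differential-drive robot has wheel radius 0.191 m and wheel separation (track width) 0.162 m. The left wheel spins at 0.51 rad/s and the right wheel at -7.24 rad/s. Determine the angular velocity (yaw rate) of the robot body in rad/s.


omega = r*(wR - wL)/L = 0.191*(-7.24 - (0.51))/0.162 = -9.1373

-9.1373 rad/s


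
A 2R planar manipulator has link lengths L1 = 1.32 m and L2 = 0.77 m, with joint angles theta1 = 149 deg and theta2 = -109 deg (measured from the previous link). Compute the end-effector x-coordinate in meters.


x = L1*cos(th1) + L2*cos(th1+th2) = 1.32*cos(149 deg) + 0.77*cos(40 deg) = -0.5416

-0.5416 m


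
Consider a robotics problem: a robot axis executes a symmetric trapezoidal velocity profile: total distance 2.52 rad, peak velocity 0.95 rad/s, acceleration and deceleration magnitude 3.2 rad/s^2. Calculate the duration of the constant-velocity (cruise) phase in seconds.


t_acc = v/a = 0.296875 s, d_acc = v^2/(2a) = 0.141016 rad each
d_cruise = 2.52 - 2*0.141016 = 2.237968 rad
t_cruise = d_cruise/v = 2.237968/0.95 = 2.3558

2.3558 s


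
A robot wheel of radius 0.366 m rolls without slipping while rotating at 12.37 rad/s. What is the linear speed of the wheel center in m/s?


v = omega * r = 12.37 * 0.366 = 4.5274

4.5274 m/s


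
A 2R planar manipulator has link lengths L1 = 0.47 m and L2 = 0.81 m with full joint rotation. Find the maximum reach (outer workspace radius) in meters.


r_max = L1 + L2 = 0.47 + 0.81 = 1.2800

1.2800 m


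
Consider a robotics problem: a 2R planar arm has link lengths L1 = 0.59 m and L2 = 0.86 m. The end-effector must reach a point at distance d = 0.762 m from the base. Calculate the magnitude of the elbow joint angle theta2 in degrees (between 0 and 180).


cos(th2) = (d^2 - L1^2 - L2^2)/(2*L1*L2) = (0.762^2 - 0.59^2 - 0.86^2)/(2*0.59*0.86) = -0.49966102
th2 = acos(-0.49966102) = 119.9776 deg

119.9776 degrees


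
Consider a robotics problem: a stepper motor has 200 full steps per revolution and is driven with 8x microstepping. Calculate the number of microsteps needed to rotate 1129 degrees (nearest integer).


step_size = 360/(200*8) = 360/1600 = 0.225000 deg
n = 1129/(360/1600) = 1129*1600/360 = 5017.7778 -> 5018

5018 steps


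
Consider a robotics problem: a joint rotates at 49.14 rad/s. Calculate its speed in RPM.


RPM = 49.14 * 60/(2*pi) = 469.2524

469.2524 RPM


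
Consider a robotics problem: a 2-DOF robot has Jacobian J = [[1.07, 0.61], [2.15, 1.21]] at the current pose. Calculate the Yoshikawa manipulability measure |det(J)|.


det(J) = 1.07*1.21 - (0.61)*(2.15) = -0.0168
|det(J)| = 0.0168

0.0168


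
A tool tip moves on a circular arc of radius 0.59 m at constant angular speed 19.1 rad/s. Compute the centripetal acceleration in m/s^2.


a_c = omega^2 * r = 19.1^2 * 0.59 = 215.2379

215.2379 m/s^2


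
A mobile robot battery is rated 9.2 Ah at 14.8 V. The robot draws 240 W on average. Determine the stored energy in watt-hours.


E = capacity * V = 9.2*14.8 = 136.1600

136.1600 Wh


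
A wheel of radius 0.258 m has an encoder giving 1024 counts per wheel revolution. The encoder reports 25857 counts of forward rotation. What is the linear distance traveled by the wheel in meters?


revs = 25857/1024 = 25.250977
d = revs * 2*pi*r = 25.250977 * 2*pi*0.258 = 40.9334

40.9334 m


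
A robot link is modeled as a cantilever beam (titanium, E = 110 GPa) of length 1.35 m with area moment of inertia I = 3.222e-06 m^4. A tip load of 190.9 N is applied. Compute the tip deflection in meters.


delta = F*L^3/(3*E*I) = 190.9*1.35^3/(3*1.100e+11*3.222e-06)
      = 469.6855875/1063260 = 4.4174e-04

4.4174e-04 m


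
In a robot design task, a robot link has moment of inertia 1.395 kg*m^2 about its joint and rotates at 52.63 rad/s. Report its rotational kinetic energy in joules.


KE = (1/2)*I*omega^2 = 0.5*1.395*52.63^2 = 1932.0170

1932.0170 J
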